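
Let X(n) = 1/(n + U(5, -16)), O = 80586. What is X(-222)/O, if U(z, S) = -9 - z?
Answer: -1/19018296 ≈ -5.2581e-8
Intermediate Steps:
X(n) = 1/(-14 + n) (X(n) = 1/(n + (-9 - 1*5)) = 1/(n + (-9 - 5)) = 1/(n - 14) = 1/(-14 + n))
X(-222)/O = 1/(-14 - 222*80586) = (1/80586)/(-236) = -1/236*1/80586 = -1/19018296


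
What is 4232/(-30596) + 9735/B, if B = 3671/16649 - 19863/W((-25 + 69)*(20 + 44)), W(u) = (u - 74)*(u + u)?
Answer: 6381698161668269098/143700101476571 ≈ 44410.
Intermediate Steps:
W(u) = 2*u*(-74 + u) (W(u) = (-74 + u)*(2*u) = 2*u*(-74 + u))
B = 18786782779/85703191552 (B = 3671/16649 - 19863*1/(2*(-74 + (-25 + 69)*(20 + 44))*(-25 + 69)*(20 + 44)) = 3671*(1/16649) - 19863*1/(5632*(-74 + 44*64)) = 3671/16649 - 19863*1/(5632*(-74 + 2816)) = 3671/16649 - 19863/(2*2816*2742) = 3671/16649 - 19863/15442944 = 3671/16649 - 19863*1/15442944 = 3671/16649 - 6621/5147648 = 18786782779/85703191552 ≈ 0.21921)
4232/(-30596) + 9735/B = 4232/(-30596) + 9735/(18786782779/85703191552) = 4232*(-1/30596) + 9735*(85703191552/18786782779) = -1058/7649 + 834320569758720/18786782779 = 6381698161668269098/143700101476571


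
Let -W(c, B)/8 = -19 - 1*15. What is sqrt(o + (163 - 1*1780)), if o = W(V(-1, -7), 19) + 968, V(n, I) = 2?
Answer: I*sqrt(377) ≈ 19.417*I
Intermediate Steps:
W(c, B) = 272 (W(c, B) = -8*(-19 - 1*15) = -8*(-19 - 15) = -8*(-34) = 272)
o = 1240 (o = 272 + 968 = 1240)
sqrt(o + (163 - 1*1780)) = sqrt(1240 + (163 - 1*1780)) = sqrt(1240 + (163 - 1780)) = sqrt(1240 - 1617) = sqrt(-377) = I*sqrt(377)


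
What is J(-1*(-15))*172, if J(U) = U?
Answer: 2580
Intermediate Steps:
J(-1*(-15))*172 = -1*(-15)*172 = 15*172 = 2580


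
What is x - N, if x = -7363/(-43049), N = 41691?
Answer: -1794748496/43049 ≈ -41691.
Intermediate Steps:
x = 7363/43049 (x = -7363*(-1/43049) = 7363/43049 ≈ 0.17104)
x - N = 7363/43049 - 1*41691 = 7363/43049 - 41691 = -1794748496/43049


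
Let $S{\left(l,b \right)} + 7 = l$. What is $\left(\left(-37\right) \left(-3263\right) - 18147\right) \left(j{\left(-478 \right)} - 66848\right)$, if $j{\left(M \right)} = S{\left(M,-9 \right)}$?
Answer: $-6907288472$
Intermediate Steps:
$S{\left(l,b \right)} = -7 + l$
$j{\left(M \right)} = -7 + M$
$\left(\left(-37\right) \left(-3263\right) - 18147\right) \left(j{\left(-478 \right)} - 66848\right) = \left(\left(-37\right) \left(-3263\right) - 18147\right) \left(\left(-7 - 478\right) - 66848\right) = \left(120731 - 18147\right) \left(-485 - 66848\right) = 102584 \left(-67333\right) = -6907288472$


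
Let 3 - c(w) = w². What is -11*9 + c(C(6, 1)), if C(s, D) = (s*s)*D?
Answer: -1392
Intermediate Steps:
C(s, D) = D*s² (C(s, D) = s²*D = D*s²)
c(w) = 3 - w²
-11*9 + c(C(6, 1)) = -11*9 + (3 - (1*6²)²) = -99 + (3 - (1*36)²) = -99 + (3 - 1*36²) = -99 + (3 - 1*1296) = -99 + (3 - 1296) = -99 - 1293 = -1392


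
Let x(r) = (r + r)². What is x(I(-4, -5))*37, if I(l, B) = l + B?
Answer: 11988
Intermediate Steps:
I(l, B) = B + l
x(r) = 4*r² (x(r) = (2*r)² = 4*r²)
x(I(-4, -5))*37 = (4*(-5 - 4)²)*37 = (4*(-9)²)*37 = (4*81)*37 = 324*37 = 11988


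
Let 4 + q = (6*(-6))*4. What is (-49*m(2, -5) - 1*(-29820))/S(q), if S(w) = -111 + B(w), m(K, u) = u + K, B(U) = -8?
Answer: -4281/17 ≈ -251.82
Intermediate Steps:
q = -148 (q = -4 + (6*(-6))*4 = -4 - 36*4 = -4 - 144 = -148)
m(K, u) = K + u
S(w) = -119 (S(w) = -111 - 8 = -119)
(-49*m(2, -5) - 1*(-29820))/S(q) = (-49*(2 - 5) - 1*(-29820))/(-119) = (-49*(-3) + 29820)*(-1/119) = (147 + 29820)*(-1/119) = 29967*(-1/119) = -4281/17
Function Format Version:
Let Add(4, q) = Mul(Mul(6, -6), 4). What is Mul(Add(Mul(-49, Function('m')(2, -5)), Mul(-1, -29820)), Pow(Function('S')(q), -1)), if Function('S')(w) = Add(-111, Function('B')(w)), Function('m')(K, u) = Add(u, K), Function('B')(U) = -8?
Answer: Rational(-4281, 17) ≈ -251.82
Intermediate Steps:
q = -148 (q = Add(-4, Mul(Mul(6, -6), 4)) = Add(-4, Mul(-36, 4)) = Add(-4, -144) = -148)
Function('m')(K, u) = Add(K, u)
Function('S')(w) = -119 (Function('S')(w) = Add(-111, -8) = -119)
Mul(Add(Mul(-49, Function('m')(2, -5)), Mul(-1, -29820)), Pow(Function('S')(q), -1)) = Mul(Add(Mul(-49, Add(2, -5)), Mul(-1, -29820)), Pow(-119, -1)) = Mul(Add(Mul(-49, -3), 29820), Rational(-1, 119)) = Mul(Add(147, 29820), Rational(-1, 119)) = Mul(29967, Rational(-1, 119)) = Rational(-4281, 17)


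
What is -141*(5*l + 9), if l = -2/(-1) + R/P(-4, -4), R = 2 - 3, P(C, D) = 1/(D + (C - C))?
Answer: -5499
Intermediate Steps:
P(C, D) = 1/D (P(C, D) = 1/(D + 0) = 1/D)
R = -1
l = 6 (l = -2/(-1) - 1/(1/(-4)) = -2*(-1) - 1/(-¼) = 2 - 1*(-4) = 2 + 4 = 6)
-141*(5*l + 9) = -141*(5*6 + 9) = -141*(30 + 9) = -141*39 = -5499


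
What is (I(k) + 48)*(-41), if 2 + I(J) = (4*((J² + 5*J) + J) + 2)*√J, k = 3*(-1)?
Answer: -1886 + 1394*I*√3 ≈ -1886.0 + 2414.5*I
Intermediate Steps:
k = -3
I(J) = -2 + √J*(2 + 4*J² + 24*J) (I(J) = -2 + (4*((J² + 5*J) + J) + 2)*√J = -2 + (4*(J² + 6*J) + 2)*√J = -2 + ((4*J² + 24*J) + 2)*√J = -2 + (2 + 4*J² + 24*J)*√J = -2 + √J*(2 + 4*J² + 24*J))
(I(k) + 48)*(-41) = ((-2 + 2*√(-3) + 4*(-3)^(5/2) + 24*(-3)^(3/2)) + 48)*(-41) = ((-2 + 2*(I*√3) + 4*(9*I*√3) + 24*(-3*I*√3)) + 48)*(-41) = ((-2 + 2*I*√3 + 36*I*√3 - 72*I*√3) + 48)*(-41) = ((-2 - 34*I*√3) + 48)*(-41) = (46 - 34*I*√3)*(-41) = -1886 + 1394*I*√3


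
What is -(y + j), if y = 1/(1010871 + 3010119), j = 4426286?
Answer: -17798051743141/4020990 ≈ -4.4263e+6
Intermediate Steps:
y = 1/4020990 ≈ 2.4869e-7
-(y + j) = -(1/4020990 + 4426286) = -1*17798051743141/4020990 = -17798051743141/4020990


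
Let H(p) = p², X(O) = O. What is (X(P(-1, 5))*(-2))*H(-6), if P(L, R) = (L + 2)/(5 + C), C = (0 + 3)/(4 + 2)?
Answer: -144/11 ≈ -13.091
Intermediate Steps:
C = ½ (C = 3/6 = 3*(⅙) = ½ ≈ 0.50000)
P(L, R) = 4/11 + 2*L/11 (P(L, R) = (L + 2)/(5 + ½) = (2 + L)/(11/2) = (2 + L)*(2/11) = 4/11 + 2*L/11)
(X(P(-1, 5))*(-2))*H(-6) = ((4/11 + (2/11)*(-1))*(-2))*(-6)² = ((4/11 - 2/11)*(-2))*36 = ((2/11)*(-2))*36 = -4/11*36 = -144/11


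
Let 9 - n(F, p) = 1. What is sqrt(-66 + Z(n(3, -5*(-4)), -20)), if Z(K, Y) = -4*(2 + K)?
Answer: I*sqrt(106) ≈ 10.296*I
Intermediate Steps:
n(F, p) = 8 (n(F, p) = 9 - 1*1 = 9 - 1 = 8)
Z(K, Y) = -8 - 4*K
sqrt(-66 + Z(n(3, -5*(-4)), -20)) = sqrt(-66 + (-8 - 4*8)) = sqrt(-66 + (-8 - 32)) = sqrt(-66 - 40) = sqrt(-106) = I*sqrt(106)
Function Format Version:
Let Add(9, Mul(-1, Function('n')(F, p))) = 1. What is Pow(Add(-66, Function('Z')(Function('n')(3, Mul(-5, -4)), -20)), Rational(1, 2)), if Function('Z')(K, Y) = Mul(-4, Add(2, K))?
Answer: Mul(I, Pow(106, Rational(1, 2))) ≈ Mul(10.296, I)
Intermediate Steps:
Function('n')(F, p) = 8 (Function('n')(F, p) = Add(9, Mul(-1, 1)) = Add(9, -1) = 8)
Function('Z')(K, Y) = Add(-8, Mul(-4, K))
Pow(Add(-66, Function('Z')(Function('n')(3, Mul(-5, -4)), -20)), Rational(1, 2)) = Pow(Add(-66, Add(-8, Mul(-4, 8))), Rational(1, 2)) = Pow(Add(-66, Add(-8, -32)), Rational(1, 2)) = Pow(Add(-66, -40), Rational(1, 2)) = Pow(-106, Rational(1, 2)) = Mul(I, Pow(106, Rational(1, 2)))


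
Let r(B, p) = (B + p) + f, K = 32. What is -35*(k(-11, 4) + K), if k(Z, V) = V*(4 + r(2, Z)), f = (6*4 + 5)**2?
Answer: -118160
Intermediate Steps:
f = 841 (f = (24 + 5)**2 = 29**2 = 841)
r(B, p) = 841 + B + p (r(B, p) = (B + p) + 841 = 841 + B + p)
k(Z, V) = V*(847 + Z) (k(Z, V) = V*(4 + (841 + 2 + Z)) = V*(4 + (843 + Z)) = V*(847 + Z))
-35*(k(-11, 4) + K) = -35*(4*(847 - 11) + 32) = -35*(4*836 + 32) = -35*(3344 + 32) = -35*3376 = -118160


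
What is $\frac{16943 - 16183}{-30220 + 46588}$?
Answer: $\frac{95}{2046} \approx 0.046432$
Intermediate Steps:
$\frac{16943 - 16183}{-30220 + 46588} = \frac{760}{16368} = 760 \cdot \frac{1}{16368} = \frac{95}{2046}$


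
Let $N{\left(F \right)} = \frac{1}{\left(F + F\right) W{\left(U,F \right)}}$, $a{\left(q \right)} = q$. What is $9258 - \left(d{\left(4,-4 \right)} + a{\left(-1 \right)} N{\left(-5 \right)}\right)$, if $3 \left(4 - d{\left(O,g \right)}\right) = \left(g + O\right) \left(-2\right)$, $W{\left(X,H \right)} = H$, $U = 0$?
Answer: $\frac{462701}{50} \approx 9254.0$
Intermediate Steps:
$d{\left(O,g \right)} = 4 + \frac{2 O}{3} + \frac{2 g}{3}$ ($d{\left(O,g \right)} = 4 - \frac{\left(g + O\right) \left(-2\right)}{3} = 4 - \frac{\left(O + g\right) \left(-2\right)}{3} = 4 - \frac{- 2 O - 2 g}{3} = 4 + \left(\frac{2 O}{3} + \frac{2 g}{3}\right) = 4 + \frac{2 O}{3} + \frac{2 g}{3}$)
$N{\left(F \right)} = \frac{1}{2 F^{2}}$ ($N{\left(F \right)} = \frac{1}{\left(F + F\right) F} = \frac{1}{2 F F} = \frac{\frac{1}{2} \frac{1}{F}}{F} = \frac{1}{2 F^{2}}$)
$9258 - \left(d{\left(4,-4 \right)} + a{\left(-1 \right)} N{\left(-5 \right)}\right) = 9258 - \left(\left(4 + \frac{2}{3} \cdot 4 + \frac{2}{3} \left(-4\right)\right) - \frac{1}{2 \cdot 25}\right) = 9258 - \left(\left(4 + \frac{8}{3} - \frac{8}{3}\right) - \frac{1}{2} \cdot \frac{1}{25}\right) = 9258 - \left(4 - \frac{1}{50}\right) = 9258 - \frac{199}{50} = \frac{462701}{50}$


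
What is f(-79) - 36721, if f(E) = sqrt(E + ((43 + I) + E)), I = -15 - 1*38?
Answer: -36721 + 2*I*sqrt(42) ≈ -36721.0 + 12.961*I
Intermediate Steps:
I = -53 (I = -15 - 38 = -53)
f(E) = sqrt(-10 + 2*E) (f(E) = sqrt(E + ((43 - 53) + E)) = sqrt(E + (-10 + E)) = sqrt(-10 + 2*E))
f(-79) - 36721 = sqrt(-10 + 2*(-79)) - 36721 = sqrt(-10 - 158) - 36721 = sqrt(-168) - 36721 = 2*I*sqrt(42) - 36721 = -36721 + 2*I*sqrt(42)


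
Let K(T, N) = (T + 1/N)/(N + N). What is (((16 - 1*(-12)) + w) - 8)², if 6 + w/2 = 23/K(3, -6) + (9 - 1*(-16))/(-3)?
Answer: 107702884/2601 ≈ 41408.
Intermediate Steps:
K(T, N) = (T + 1/N)/(2*N) (K(T, N) = (T + 1/N)/((2*N)) = (T + 1/N)*(1/(2*N)) = (T + 1/N)/(2*N))
w = -11398/51 (w = -12 + 2*(23/(((½)*(1 - 6*3)/(-6)²)) + (9 - 1*(-16))/(-3)) = -12 + 2*(23/(((½)*(1/36)*(1 - 18))) + (9 + 16)*(-⅓)) = -12 + 2*(23/(((½)*(1/36)*(-17))) + 25*(-⅓)) = -12 + 2*(23/(-17/72) - 25/3) = -12 + 2*(23*(-72/17) - 25/3) = -12 + 2*(-1656/17 - 25/3) = -12 + 2*(-5393/51) = -12 - 10786/51 = -11398/51 ≈ -223.49)
(((16 - 1*(-12)) + w) - 8)² = (((16 - 1*(-12)) - 11398/51) - 8)² = (((16 + 12) - 11398/51) - 8)² = ((28 - 11398/51) - 8)² = (-9970/51 - 8)² = (-10378/51)² = 107702884/2601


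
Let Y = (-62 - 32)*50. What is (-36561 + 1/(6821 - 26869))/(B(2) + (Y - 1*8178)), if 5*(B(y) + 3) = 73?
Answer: 3664874645/1289727936 ≈ 2.8416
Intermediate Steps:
Y = -4700 (Y = -94*50 = -4700)
B(y) = 58/5 (B(y) = -3 + (⅕)*73 = -3 + 73/5 = 58/5)
(-36561 + 1/(6821 - 26869))/(B(2) + (Y - 1*8178)) = (-36561 + 1/(6821 - 26869))/(58/5 + (-4700 - 1*8178)) = (-36561 + 1/(-20048))/(58/5 + (-4700 - 8178)) = (-36561 - 1/20048)/(58/5 - 12878) = -732974929/(20048*(-64332/5)) = -732974929/20048*(-5/64332) = 3664874645/1289727936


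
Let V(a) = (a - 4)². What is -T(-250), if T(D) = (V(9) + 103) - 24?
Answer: -104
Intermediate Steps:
V(a) = (-4 + a)²
T(D) = 104 (T(D) = ((-4 + 9)² + 103) - 24 = (5² + 103) - 24 = (25 + 103) - 24 = 128 - 24 = 104)
-T(-250) = -1*104 = -104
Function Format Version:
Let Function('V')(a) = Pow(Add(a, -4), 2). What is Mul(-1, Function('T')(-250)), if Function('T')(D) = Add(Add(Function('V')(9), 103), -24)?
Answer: -104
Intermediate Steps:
Function('V')(a) = Pow(Add(-4, a), 2)
Function('T')(D) = 104 (Function('T')(D) = Add(Add(Pow(Add(-4, 9), 2), 103), -24) = Add(Add(Pow(5, 2), 103), -24) = Add(Add(25, 103), -24) = Add(128, -24) = 104)
Mul(-1, Function('T')(-250)) = Mul(-1, 104) = -104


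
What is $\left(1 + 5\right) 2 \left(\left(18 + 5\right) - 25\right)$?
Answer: $-24$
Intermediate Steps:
$\left(1 + 5\right) 2 \left(\left(18 + 5\right) - 25\right) = 6 \cdot 2 \left(23 - 25\right) = 12 \left(-2\right) = -24$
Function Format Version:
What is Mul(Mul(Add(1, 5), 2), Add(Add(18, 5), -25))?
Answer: -24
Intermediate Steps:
Mul(Mul(Add(1, 5), 2), Add(Add(18, 5), -25)) = Mul(Mul(6, 2), Add(23, -25)) = Mul(12, -2) = -24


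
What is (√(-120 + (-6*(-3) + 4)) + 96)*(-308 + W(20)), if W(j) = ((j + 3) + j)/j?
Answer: -146808/5 - 42819*I*√2/20 ≈ -29362.0 - 3027.8*I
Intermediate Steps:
W(j) = (3 + 2*j)/j (W(j) = ((3 + j) + j)/j = (3 + 2*j)/j)
(√(-120 + (-6*(-3) + 4)) + 96)*(-308 + W(20)) = (√(-120 + (-6*(-3) + 4)) + 96)*(-308 + (2 + 3/20)) = (√(-120 + (18 + 4)) + 96)*(-308 + (2 + 3*(1/20))) = (√(-120 + 22) + 96)*(-308 + (2 + 3/20)) = (√(-98) + 96)*(-308 + 43/20) = (7*I*√2 + 96)*(-6117/20) = (96 + 7*I*√2)*(-6117/20) = -146808/5 - 42819*I*√2/20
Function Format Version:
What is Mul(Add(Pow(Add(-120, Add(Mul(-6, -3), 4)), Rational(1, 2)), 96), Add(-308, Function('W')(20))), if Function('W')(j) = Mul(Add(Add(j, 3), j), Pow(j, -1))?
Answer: Add(Rational(-146808, 5), Mul(Rational(-42819, 20), I, Pow(2, Rational(1, 2)))) ≈ Add(-29362., Mul(-3027.8, I))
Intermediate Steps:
Function('W')(j) = Mul(Pow(j, -1), Add(3, Mul(2, j))) (Function('W')(j) = Mul(Add(Add(3, j), j), Pow(j, -1)) = Mul(Add(3, Mul(2, j)), Pow(j, -1)) = Mul(Pow(j, -1), Add(3, Mul(2, j))))
Mul(Add(Pow(Add(-120, Add(Mul(-6, -3), 4)), Rational(1, 2)), 96), Add(-308, Function('W')(20))) = Mul(Add(Pow(Add(-120, Add(Mul(-6, -3), 4)), Rational(1, 2)), 96), Add(-308, Add(2, Mul(3, Pow(20, -1))))) = Mul(Add(Pow(Add(-120, Add(18, 4)), Rational(1, 2)), 96), Add(-308, Add(2, Mul(3, Rational(1, 20))))) = Mul(Add(Pow(Add(-120, 22), Rational(1, 2)), 96), Add(-308, Add(2, Rational(3, 20)))) = Mul(Add(Pow(-98, Rational(1, 2)), 96), Add(-308, Rational(43, 20))) = Mul(Add(Mul(7, I, Pow(2, Rational(1, 2))), 96), Rational(-6117, 20)) = Mul(Add(96, Mul(7, I, Pow(2, Rational(1, 2)))), Rational(-6117, 20)) = Add(Rational(-146808, 5), Mul(Rational(-42819, 20), I, Pow(2, Rational(1, 2))))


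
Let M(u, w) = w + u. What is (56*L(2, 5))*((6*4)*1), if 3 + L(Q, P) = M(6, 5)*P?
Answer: 69888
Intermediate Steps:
M(u, w) = u + w
L(Q, P) = -3 + 11*P (L(Q, P) = -3 + (6 + 5)*P = -3 + 11*P)
(56*L(2, 5))*((6*4)*1) = (56*(-3 + 11*5))*((6*4)*1) = (56*(-3 + 55))*(24*1) = (56*52)*24 = 2912*24 = 69888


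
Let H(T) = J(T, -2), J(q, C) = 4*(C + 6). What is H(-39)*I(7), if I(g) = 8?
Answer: 128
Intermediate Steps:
J(q, C) = 24 + 4*C (J(q, C) = 4*(6 + C) = 24 + 4*C)
H(T) = 16 (H(T) = 24 + 4*(-2) = 24 - 8 = 16)
H(-39)*I(7) = 16*8 = 128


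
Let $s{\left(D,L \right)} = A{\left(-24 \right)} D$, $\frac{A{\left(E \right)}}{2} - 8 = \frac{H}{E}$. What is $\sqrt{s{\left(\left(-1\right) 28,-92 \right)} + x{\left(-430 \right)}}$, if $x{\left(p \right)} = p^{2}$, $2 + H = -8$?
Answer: $\frac{\sqrt{1659858}}{3} \approx 429.45$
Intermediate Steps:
$H = -10$ ($H = -2 - 8 = -10$)
$A{\left(E \right)} = 16 - \frac{20}{E}$ ($A{\left(E \right)} = 16 + 2 \left(- \frac{10}{E}\right) = 16 - \frac{20}{E}$)
$s{\left(D,L \right)} = \frac{101 D}{6}$ ($s{\left(D,L \right)} = \left(16 - \frac{20}{-24}\right) D = \left(16 - - \frac{5}{6}\right) D = \left(16 + \frac{5}{6}\right) D = \frac{101 D}{6}$)
$\sqrt{s{\left(\left(-1\right) 28,-92 \right)} + x{\left(-430 \right)}} = \sqrt{\frac{101 \left(\left(-1\right) 28\right)}{6} + \left(-430\right)^{2}} = \sqrt{\frac{101}{6} \left(-28\right) + 184900} = \sqrt{- \frac{1414}{3} + 184900} = \sqrt{\frac{553286}{3}} = \frac{\sqrt{1659858}}{3}$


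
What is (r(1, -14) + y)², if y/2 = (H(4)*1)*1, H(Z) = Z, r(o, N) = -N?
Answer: 484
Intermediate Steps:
y = 8 (y = 2*((4*1)*1) = 2*(4*1) = 2*4 = 8)
(r(1, -14) + y)² = (-1*(-14) + 8)² = (14 + 8)² = 22² = 484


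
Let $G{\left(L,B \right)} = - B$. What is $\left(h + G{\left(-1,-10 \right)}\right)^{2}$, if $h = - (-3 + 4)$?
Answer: $81$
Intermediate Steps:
$h = -1$ ($h = \left(-1\right) 1 = -1$)
$\left(h + G{\left(-1,-10 \right)}\right)^{2} = \left(-1 - -10\right)^{2} = \left(-1 + 10\right)^{2} = 9^{2} = 81$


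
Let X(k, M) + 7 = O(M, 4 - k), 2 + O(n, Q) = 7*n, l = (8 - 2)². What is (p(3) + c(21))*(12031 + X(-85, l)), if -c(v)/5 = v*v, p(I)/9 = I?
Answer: -26732772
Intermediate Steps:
p(I) = 9*I
c(v) = -5*v² (c(v) = -5*v*v = -5*v²)
l = 36 (l = 6² = 36)
O(n, Q) = -2 + 7*n
X(k, M) = -9 + 7*M (X(k, M) = -7 + (-2 + 7*M) = -9 + 7*M)
(p(3) + c(21))*(12031 + X(-85, l)) = (9*3 - 5*21²)*(12031 + (-9 + 7*36)) = (27 - 5*441)*(12031 + (-9 + 252)) = (27 - 2205)*(12031 + 243) = -2178*12274 = -26732772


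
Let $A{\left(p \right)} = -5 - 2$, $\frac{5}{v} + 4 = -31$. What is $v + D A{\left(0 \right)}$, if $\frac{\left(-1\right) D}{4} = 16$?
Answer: $\frac{3135}{7} \approx 447.86$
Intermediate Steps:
$v = - \frac{1}{7}$ ($v = \frac{5}{-4 - 31} = \frac{5}{-35} = 5 \left(- \frac{1}{35}\right) = - \frac{1}{7} \approx -0.14286$)
$D = -64$ ($D = \left(-4\right) 16 = -64$)
$A{\left(p \right)} = -7$ ($A{\left(p \right)} = -5 - 2 = -7$)
$v + D A{\left(0 \right)} = - \frac{1}{7} - -448 = - \frac{1}{7} + 448 = \frac{3135}{7}$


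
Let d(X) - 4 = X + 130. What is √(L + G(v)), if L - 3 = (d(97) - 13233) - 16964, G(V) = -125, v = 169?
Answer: 2*I*√7522 ≈ 173.46*I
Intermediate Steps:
d(X) = 134 + X (d(X) = 4 + (X + 130) = 4 + (130 + X) = 134 + X)
L = -29963 (L = 3 + (((134 + 97) - 13233) - 16964) = 3 + ((231 - 13233) - 16964) = 3 + (-13002 - 16964) = 3 - 29966 = -29963)
√(L + G(v)) = √(-29963 - 125) = √(-30088) = 2*I*√7522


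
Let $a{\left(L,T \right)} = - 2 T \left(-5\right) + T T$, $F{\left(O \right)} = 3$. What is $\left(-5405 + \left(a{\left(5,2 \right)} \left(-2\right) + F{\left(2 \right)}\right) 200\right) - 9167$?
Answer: $-23572$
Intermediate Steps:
$a{\left(L,T \right)} = T^{2} + 10 T$ ($a{\left(L,T \right)} = 10 T + T^{2} = T^{2} + 10 T$)
$\left(-5405 + \left(a{\left(5,2 \right)} \left(-2\right) + F{\left(2 \right)}\right) 200\right) - 9167 = \left(-5405 + \left(2 \left(10 + 2\right) \left(-2\right) + 3\right) 200\right) - 9167 = \left(-5405 + \left(2 \cdot 12 \left(-2\right) + 3\right) 200\right) - 9167 = \left(-5405 + \left(24 \left(-2\right) + 3\right) 200\right) - 9167 = \left(-5405 + \left(-48 + 3\right) 200\right) - 9167 = \left(-5405 - 9000\right) - 9167 = -14405 - 9167 = -23572$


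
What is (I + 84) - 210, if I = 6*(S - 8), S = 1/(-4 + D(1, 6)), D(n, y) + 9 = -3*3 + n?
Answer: -1220/7 ≈ -174.29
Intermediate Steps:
D(n, y) = -18 + n (D(n, y) = -9 + (-3*3 + n) = -9 + (-9 + n) = -18 + n)
S = -1/21 (S = 1/(-4 + (-18 + 1)) = 1/(-4 - 17) = 1/(-21) = -1/21 ≈ -0.047619)
I = -338/7 (I = 6*(-1/21 - 8) = 6*(-169/21) = -338/7 ≈ -48.286)
(I + 84) - 210 = (-338/7 + 84) - 210 = 250/7 - 210 = -1220/7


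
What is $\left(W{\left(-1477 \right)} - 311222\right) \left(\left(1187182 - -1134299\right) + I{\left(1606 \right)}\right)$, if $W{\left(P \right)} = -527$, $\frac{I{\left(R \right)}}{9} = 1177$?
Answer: $-727021737426$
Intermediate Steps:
$I{\left(R \right)} = 10593$ ($I{\left(R \right)} = 9 \cdot 1177 = 10593$)
$\left(W{\left(-1477 \right)} - 311222\right) \left(\left(1187182 - -1134299\right) + I{\left(1606 \right)}\right) = \left(-527 - 311222\right) \left(\left(1187182 - -1134299\right) + 10593\right) = - 311749 \left(\left(1187182 + 1134299\right) + 10593\right) = - 311749 \left(2321481 + 10593\right) = \left(-311749\right) 2332074 = -727021737426$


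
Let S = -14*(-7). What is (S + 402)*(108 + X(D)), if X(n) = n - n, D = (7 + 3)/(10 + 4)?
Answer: 54000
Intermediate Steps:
S = 98
D = 5/7 (D = 10/14 = 10*(1/14) = 5/7 ≈ 0.71429)
X(n) = 0
(S + 402)*(108 + X(D)) = (98 + 402)*(108 + 0) = 500*108 = 54000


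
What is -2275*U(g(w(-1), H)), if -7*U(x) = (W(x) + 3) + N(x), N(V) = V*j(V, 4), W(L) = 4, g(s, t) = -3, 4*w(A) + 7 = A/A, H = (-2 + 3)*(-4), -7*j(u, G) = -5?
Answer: 11050/7 ≈ 1578.6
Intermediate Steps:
j(u, G) = 5/7 (j(u, G) = -1/7*(-5) = 5/7)
H = -4 (H = 1*(-4) = -4)
w(A) = -3/2 (w(A) = -7/4 + (A/A)/4 = -7/4 + (1/4)*1 = -7/4 + 1/4 = -3/2)
N(V) = 5*V/7 (N(V) = V*(5/7) = 5*V/7)
U(x) = -1 - 5*x/49 (U(x) = -((4 + 3) + 5*x/7)/7 = -(7 + 5*x/7)/7 = -1 - 5*x/49)
-2275*U(g(w(-1), H)) = -2275*(-1 - 5/49*(-3)) = -2275*(-1 + 15/49) = -2275*(-34/49) = 11050/7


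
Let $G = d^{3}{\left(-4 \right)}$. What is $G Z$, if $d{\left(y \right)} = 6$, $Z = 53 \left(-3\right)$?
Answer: $-34344$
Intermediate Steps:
$Z = -159$
$G = 216$ ($G = 6^{3} = 216$)
$G Z = 216 \left(-159\right) = -34344$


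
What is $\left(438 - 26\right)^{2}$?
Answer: $169744$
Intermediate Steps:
$\left(438 - 26\right)^{2} = 412^{2} = 169744$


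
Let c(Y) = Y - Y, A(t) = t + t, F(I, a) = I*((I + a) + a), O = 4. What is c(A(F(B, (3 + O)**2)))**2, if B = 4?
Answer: 0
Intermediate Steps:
F(I, a) = I*(I + 2*a)
A(t) = 2*t
c(Y) = 0
c(A(F(B, (3 + O)**2)))**2 = 0**2 = 0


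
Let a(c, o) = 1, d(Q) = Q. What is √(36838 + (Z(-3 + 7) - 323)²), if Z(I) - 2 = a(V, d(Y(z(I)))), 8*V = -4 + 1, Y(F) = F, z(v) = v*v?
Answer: √139238 ≈ 373.15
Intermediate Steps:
z(v) = v²
V = -3/8 (V = (-4 + 1)/8 = (⅛)*(-3) = -3/8 ≈ -0.37500)
Z(I) = 3 (Z(I) = 2 + 1 = 3)
√(36838 + (Z(-3 + 7) - 323)²) = √(36838 + (3 - 323)²) = √(36838 + (-320)²) = √(36838 + 102400) = √139238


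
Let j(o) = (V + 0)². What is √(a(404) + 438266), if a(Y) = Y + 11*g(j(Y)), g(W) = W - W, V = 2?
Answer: √438670 ≈ 662.32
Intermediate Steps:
j(o) = 4 (j(o) = (2 + 0)² = 2² = 4)
g(W) = 0
a(Y) = Y (a(Y) = Y + 11*0 = Y + 0 = Y)
√(a(404) + 438266) = √(404 + 438266) = √438670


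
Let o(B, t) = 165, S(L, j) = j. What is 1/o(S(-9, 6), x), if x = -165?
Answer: 1/165 ≈ 0.0060606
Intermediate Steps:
1/o(S(-9, 6), x) = 1/165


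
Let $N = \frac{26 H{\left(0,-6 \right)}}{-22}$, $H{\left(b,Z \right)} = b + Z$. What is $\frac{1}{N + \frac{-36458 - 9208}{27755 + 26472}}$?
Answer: $\frac{596497}{3727380} \approx 0.16003$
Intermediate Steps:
$H{\left(b,Z \right)} = Z + b$
$N = \frac{78}{11}$ ($N = \frac{26 \left(-6 + 0\right)}{-22} = 26 \left(-6\right) \left(- \frac{1}{22}\right) = \left(-156\right) \left(- \frac{1}{22}\right) = \frac{78}{11} \approx 7.0909$)
$\frac{1}{N + \frac{-36458 - 9208}{27755 + 26472}} = \frac{1}{\frac{78}{11} + \frac{-36458 - 9208}{27755 + 26472}} = \frac{1}{\frac{78}{11} - \frac{45666}{54227}} = \frac{1}{\frac{3727380}{596497}} = \frac{596497}{3727380}$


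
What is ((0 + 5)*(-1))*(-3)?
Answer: 15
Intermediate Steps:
((0 + 5)*(-1))*(-3) = (5*(-1))*(-3) = -5*(-3) = 15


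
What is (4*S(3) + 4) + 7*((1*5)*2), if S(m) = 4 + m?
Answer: 102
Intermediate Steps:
(4*S(3) + 4) + 7*((1*5)*2) = (4*(4 + 3) + 4) + 7*((1*5)*2) = (4*7 + 4) + 7*(5*2) = (28 + 4) + 7*10 = 32 + 70 = 102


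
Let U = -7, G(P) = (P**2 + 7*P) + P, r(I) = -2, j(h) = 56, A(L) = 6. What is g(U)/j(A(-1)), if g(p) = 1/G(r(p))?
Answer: -1/672 ≈ -0.0014881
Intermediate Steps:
G(P) = P**2 + 8*P
g(p) = -1/12 (g(p) = 1/(-2*(8 - 2)) = 1/(-2*6) = 1/(-12) = -1/12)
g(U)/j(A(-1)) = -1/12/56 = -1/12*1/56 = -1/672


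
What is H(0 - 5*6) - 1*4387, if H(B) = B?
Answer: -4417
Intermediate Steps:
H(0 - 5*6) - 1*4387 = (0 - 5*6) - 1*4387 = (0 - 30) - 4387 = -30 - 4387 = -4417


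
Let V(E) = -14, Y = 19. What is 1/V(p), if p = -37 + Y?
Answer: -1/14 ≈ -0.071429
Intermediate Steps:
p = -18 (p = -37 + 19 = -18)
1/V(p) = 1/(-14) = -1/14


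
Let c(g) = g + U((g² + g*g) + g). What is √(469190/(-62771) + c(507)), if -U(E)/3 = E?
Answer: I*√6080969227108318/62771 ≈ 1242.3*I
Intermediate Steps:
U(E) = -3*E
c(g) = -6*g² - 2*g (c(g) = g - 3*((g² + g*g) + g) = g - 3*((g² + g²) + g) = g - 3*(2*g² + g) = g - 3*(g + 2*g²) = g + (-6*g² - 3*g) = -6*g² - 2*g)
√(469190/(-62771) + c(507)) = √(469190/(-62771) + 2*507*(-1 - 3*507)) = √(469190*(-1/62771) + 2*507*(-1 - 1521)) = √(-469190/62771 + 2*507*(-1522)) = √(-469190/62771 - 1543308) = √(-96875455658/62771) = I*√6080969227108318/62771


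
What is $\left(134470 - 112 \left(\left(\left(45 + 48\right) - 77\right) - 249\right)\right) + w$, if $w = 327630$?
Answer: $488196$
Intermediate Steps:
$\left(134470 - 112 \left(\left(\left(45 + 48\right) - 77\right) - 249\right)\right) + w = \left(134470 - 112 \left(\left(\left(45 + 48\right) - 77\right) - 249\right)\right) + 327630 = \left(134470 - 112 \left(\left(93 - 77\right) - 249\right)\right) + 327630 = \left(134470 - 112 \left(16 - 249\right)\right) + 327630 = \left(134470 - -26096\right) + 327630 = \left(134470 + 26096\right) + 327630 = 160566 + 327630 = 488196$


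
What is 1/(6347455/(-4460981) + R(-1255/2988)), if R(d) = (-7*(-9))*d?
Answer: -1481045692/41297073145 ≈ -0.035863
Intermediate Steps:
R(d) = 63*d
1/(6347455/(-4460981) + R(-1255/2988)) = 1/(6347455/(-4460981) + 63*(-1255/2988)) = 1/(6347455*(-1/4460981) + 63*(-1255*1/2988)) = 1/(-6347455/4460981 + 63*(-1255/2988)) = 1/(-6347455/4460981 - 8785/332) = 1/(-41297073145/1481045692) = -1481045692/41297073145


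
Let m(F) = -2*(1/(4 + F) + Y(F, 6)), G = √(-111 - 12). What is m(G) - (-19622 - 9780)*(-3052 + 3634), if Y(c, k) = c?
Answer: 2378562988/139 - 276*I*√123/139 ≈ 1.7112e+7 - 22.021*I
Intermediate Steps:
G = I*√123 (G = √(-123) = I*√123 ≈ 11.091*I)
m(F) = -2*F - 2/(4 + F) (m(F) = -2*(1/(4 + F) + F) = -2*(F + 1/(4 + F)) = -2*F - 2/(4 + F))
m(G) - (-19622 - 9780)*(-3052 + 3634) = 2*(-1 - (I*√123)² - 4*I*√123)/(4 + I*√123) - (-19622 - 9780)*(-3052 + 3634) = 2*(-1 - 1*(-123) - 4*I*√123)/(4 + I*√123) - (-29402)*582 = 2*(-1 + 123 - 4*I*√123)/(4 + I*√123) - 1*(-17111964) = 2*(122 - 4*I*√123)/(4 + I*√123) + 17111964 = 17111964 + 2*(122 - 4*I*√123)/(4 + I*√123)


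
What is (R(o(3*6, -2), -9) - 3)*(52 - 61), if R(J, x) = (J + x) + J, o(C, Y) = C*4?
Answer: -1188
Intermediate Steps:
o(C, Y) = 4*C
R(J, x) = x + 2*J
(R(o(3*6, -2), -9) - 3)*(52 - 61) = ((-9 + 2*(4*(3*6))) - 3)*(52 - 61) = ((-9 + 2*(4*18)) - 3)*(-9) = ((-9 + 2*72) - 3)*(-9) = ((-9 + 144) - 3)*(-9) = (135 - 3)*(-9) = 132*(-9) = -1188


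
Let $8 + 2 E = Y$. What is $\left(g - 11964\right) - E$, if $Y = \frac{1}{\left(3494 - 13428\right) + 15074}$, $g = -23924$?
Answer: $- \frac{368887521}{10280} \approx -35884.0$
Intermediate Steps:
$Y = \frac{1}{5140}$ ($Y = \frac{1}{-9934 + 15074} = \frac{1}{5140} \approx 0.00019455$)
$E = - \frac{41119}{10280}$ ($E = -4 + \frac{1}{2} \cdot \frac{1}{5140} = -4 + \frac{1}{10280} = - \frac{41119}{10280} \approx -3.9999$)
$\left(g - 11964\right) - E = \left(-23924 - 11964\right) - - \frac{41119}{10280} = -35888 + \frac{41119}{10280} = - \frac{368887521}{10280}$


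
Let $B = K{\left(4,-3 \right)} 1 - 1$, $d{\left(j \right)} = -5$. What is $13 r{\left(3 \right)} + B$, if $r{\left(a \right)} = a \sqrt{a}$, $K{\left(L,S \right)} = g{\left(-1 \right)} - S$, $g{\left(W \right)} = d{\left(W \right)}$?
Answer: $-3 + 39 \sqrt{3} \approx 64.55$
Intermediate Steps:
$g{\left(W \right)} = -5$
$K{\left(L,S \right)} = -5 - S$
$B = -3$ ($B = \left(-5 - -3\right) 1 - 1 = \left(-5 + 3\right) 1 - 1 = \left(-2\right) 1 - 1 = -2 - 1 = -3$)
$r{\left(a \right)} = a^{\frac{3}{2}}$
$13 r{\left(3 \right)} + B = 13 \cdot 3^{\frac{3}{2}} - 3 = 13 \cdot 3 \sqrt{3} - 3 = 39 \sqrt{3} - 3 = -3 + 39 \sqrt{3}$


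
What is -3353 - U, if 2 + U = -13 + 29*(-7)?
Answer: -3135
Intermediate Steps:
U = -218 (U = -2 + (-13 + 29*(-7)) = -2 + (-13 - 203) = -2 - 216 = -218)
-3353 - U = -3353 - 1*(-218) = -3353 + 218 = -3135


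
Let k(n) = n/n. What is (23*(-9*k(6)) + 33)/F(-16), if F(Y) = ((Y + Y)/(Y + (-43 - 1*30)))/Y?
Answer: 7743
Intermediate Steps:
k(n) = 1
F(Y) = 2/(-73 + Y) (F(Y) = ((2*Y)/(Y + (-43 - 30)))/Y = ((2*Y)/(Y - 73))/Y = ((2*Y)/(-73 + Y))/Y = (2*Y/(-73 + Y))/Y = 2/(-73 + Y))
(23*(-9*k(6)) + 33)/F(-16) = (23*(-9*1) + 33)/((2/(-73 - 16))) = (23*(-9) + 33)/((2/(-89))) = (-207 + 33)/((2*(-1/89))) = -174/(-2/89) = -174*(-89/2) = 7743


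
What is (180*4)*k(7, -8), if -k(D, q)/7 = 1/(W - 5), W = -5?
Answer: 504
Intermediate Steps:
k(D, q) = 7/10 (k(D, q) = -7/(-5 - 5) = -7/(-10) = -7*(-1/10) = 7/10)
(180*4)*k(7, -8) = (180*4)*(7/10) = 720*(7/10) = 504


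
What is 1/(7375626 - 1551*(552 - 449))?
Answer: 1/7215873 ≈ 1.3858e-7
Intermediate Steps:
1/(7375626 - 1551*(552 - 449)) = 1/(7375626 - 1551*103) = 1/(7375626 - 159753) = 1/7215873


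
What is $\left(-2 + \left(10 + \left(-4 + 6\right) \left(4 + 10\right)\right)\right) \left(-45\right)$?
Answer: $-1620$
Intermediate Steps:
$\left(-2 + \left(10 + \left(-4 + 6\right) \left(4 + 10\right)\right)\right) \left(-45\right) = \left(-2 + \left(10 + 2 \cdot 14\right)\right) \left(-45\right) = \left(-2 + \left(10 + 28\right)\right) \left(-45\right) = \left(-2 + 38\right) \left(-45\right) = 36 \left(-45\right) = -1620$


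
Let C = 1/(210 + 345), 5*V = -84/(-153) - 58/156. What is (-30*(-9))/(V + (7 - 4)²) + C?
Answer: 198713081/6649455 ≈ 29.884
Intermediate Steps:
V = 47/1326 (V = (-84/(-153) - 58/156)/5 = (-84*(-1/153) - 58*1/156)/5 = (28/51 - 29/78)/5 = (⅕)*(235/1326) = 47/1326 ≈ 0.035445)
C = 1/555 ≈ 0.0018018
(-30*(-9))/(V + (7 - 4)²) + C = (-30*(-9))/(47/1326 + (7 - 4)²) + 1/555 = 270/(47/1326 + 3²) + 1/555 = 270/(47/1326 + 9) + 1/555 = 270/(11981/1326) + 1/555 = (1326/11981)*270 + 1/555 = 358020/11981 + 1/555 = 198713081/6649455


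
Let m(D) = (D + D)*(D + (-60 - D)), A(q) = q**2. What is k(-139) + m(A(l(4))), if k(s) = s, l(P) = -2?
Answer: -619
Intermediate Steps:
m(D) = -120*D (m(D) = (2*D)*(-60) = -120*D)
k(-139) + m(A(l(4))) = -139 - 120*(-2)**2 = -139 - 120*4 = -139 - 480 = -619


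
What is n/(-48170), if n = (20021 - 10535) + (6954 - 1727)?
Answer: -14713/48170 ≈ -0.30544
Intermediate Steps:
n = 14713 (n = 9486 + 5227 = 14713)
n/(-48170) = 14713/(-48170) = 14713*(-1/48170) = -14713/48170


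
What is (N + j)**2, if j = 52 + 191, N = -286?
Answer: 1849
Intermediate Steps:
j = 243
(N + j)**2 = (-286 + 243)**2 = (-43)**2 = 1849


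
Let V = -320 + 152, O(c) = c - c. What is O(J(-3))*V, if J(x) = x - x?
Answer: 0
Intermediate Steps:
J(x) = 0
O(c) = 0
V = -168
O(J(-3))*V = 0*(-168) = 0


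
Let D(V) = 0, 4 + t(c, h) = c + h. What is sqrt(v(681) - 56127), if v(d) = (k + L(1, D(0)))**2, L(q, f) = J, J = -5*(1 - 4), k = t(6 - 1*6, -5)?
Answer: I*sqrt(56091) ≈ 236.84*I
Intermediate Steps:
t(c, h) = -4 + c + h (t(c, h) = -4 + (c + h) = -4 + c + h)
k = -9 (k = -4 + (6 - 1*6) - 5 = -4 + (6 - 6) - 5 = -4 + 0 - 5 = -9)
J = 15 (J = -5*(-3) = 15)
L(q, f) = 15
v(d) = 36 (v(d) = (-9 + 15)**2 = 6**2 = 36)
sqrt(v(681) - 56127) = sqrt(36 - 56127) = sqrt(-56091) = I*sqrt(56091)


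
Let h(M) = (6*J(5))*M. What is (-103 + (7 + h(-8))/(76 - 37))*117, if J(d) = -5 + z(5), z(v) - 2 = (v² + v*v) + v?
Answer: -19518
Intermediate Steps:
z(v) = 2 + v + 2*v² (z(v) = 2 + ((v² + v*v) + v) = 2 + ((v² + v²) + v) = 2 + (2*v² + v) = 2 + (v + 2*v²) = 2 + v + 2*v²)
J(d) = 52 (J(d) = -5 + (2 + 5 + 2*5²) = -5 + (2 + 5 + 2*25) = -5 + (2 + 5 + 50) = -5 + 57 = 52)
h(M) = 312*M (h(M) = (6*52)*M = 312*M)
(-103 + (7 + h(-8))/(76 - 37))*117 = (-103 + (7 + 312*(-8))/(76 - 37))*117 = (-103 + (7 - 2496)/39)*117 = (-103 - 2489*1/39)*117 = (-103 - 2489/39)*117 = -6506/39*117 = -19518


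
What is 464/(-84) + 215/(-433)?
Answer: -54743/9093 ≈ -6.0203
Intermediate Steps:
464/(-84) + 215/(-433) = 464*(-1/84) + 215*(-1/433) = -116/21 - 215/433 = -54743/9093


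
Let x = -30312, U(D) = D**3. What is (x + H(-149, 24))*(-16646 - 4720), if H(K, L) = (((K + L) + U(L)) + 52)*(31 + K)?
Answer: 35316502380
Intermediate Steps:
H(K, L) = (31 + K)*(52 + K + L + L**3) (H(K, L) = (((K + L) + L**3) + 52)*(31 + K) = ((K + L + L**3) + 52)*(31 + K) = (52 + K + L + L**3)*(31 + K) = (31 + K)*(52 + K + L + L**3))
(x + H(-149, 24))*(-16646 - 4720) = (-30312 + (1612 + (-149)**2 + 31*24 + 31*24**3 + 83*(-149) - 149*24 - 149*24**3))*(-16646 - 4720) = (-30312 + (1612 + 22201 + 744 + 31*13824 - 12367 - 3576 - 149*13824))*(-21366) = (-30312 + (1612 + 22201 + 744 + 428544 - 12367 - 3576 - 2059776))*(-21366) = (-30312 - 1622618)*(-21366) = -1652930*(-21366) = 35316502380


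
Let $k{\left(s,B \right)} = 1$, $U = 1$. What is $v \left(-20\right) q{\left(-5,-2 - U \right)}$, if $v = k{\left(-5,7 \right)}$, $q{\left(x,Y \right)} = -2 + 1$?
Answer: $20$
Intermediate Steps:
$q{\left(x,Y \right)} = -1$
$v = 1$
$v \left(-20\right) q{\left(-5,-2 - U \right)} = 1 \left(-20\right) \left(-1\right) = \left(-20\right) \left(-1\right) = 20$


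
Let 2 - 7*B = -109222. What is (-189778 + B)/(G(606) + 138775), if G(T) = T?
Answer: -1219222/975667 ≈ -1.2496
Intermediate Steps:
B = 109224/7 (B = 2/7 - 1/7*(-109222) = 2/7 + 109222/7 = 109224/7 ≈ 15603.)
(-189778 + B)/(G(606) + 138775) = (-189778 + 109224/7)/(606 + 138775) = -1219222/7/139381 = -1219222/7*1/139381 = -1219222/975667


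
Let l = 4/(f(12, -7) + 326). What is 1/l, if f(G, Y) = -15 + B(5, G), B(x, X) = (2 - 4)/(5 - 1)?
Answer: 621/8 ≈ 77.625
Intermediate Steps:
B(x, X) = -½ (B(x, X) = -2/4 = -2*¼ = -½)
f(G, Y) = -31/2 (f(G, Y) = -15 - ½ = -31/2)
l = 8/621 (l = 4/(-31/2 + 326) = 4/(621/2) = (2/621)*4 = 8/621 ≈ 0.012882)
1/l = 1/(8/621) = 621/8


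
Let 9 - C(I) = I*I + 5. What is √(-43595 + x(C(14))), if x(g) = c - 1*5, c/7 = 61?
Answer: 9*I*√533 ≈ 207.78*I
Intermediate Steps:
c = 427 (c = 7*61 = 427)
C(I) = 4 - I² (C(I) = 9 - (I*I + 5) = 9 - (I² + 5) = 9 - (5 + I²) = 9 + (-5 - I²) = 4 - I²)
x(g) = 422 (x(g) = 427 - 1*5 = 427 - 5 = 422)
√(-43595 + x(C(14))) = √(-43595 + 422) = √(-43173) = 9*I*√533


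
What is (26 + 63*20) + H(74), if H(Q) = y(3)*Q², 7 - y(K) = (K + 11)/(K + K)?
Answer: 80522/3 ≈ 26841.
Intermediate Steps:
y(K) = 7 - (11 + K)/(2*K) (y(K) = 7 - (K + 11)/(K + K) = 7 - (11 + K)/(2*K))
H(Q) = 14*Q²/3 (H(Q) = ((½)*(-11 + 13*3)/3)*Q² = ((½)*(⅓)*(-11 + 39))*Q² = ((½)*(⅓)*28)*Q² = 14*Q²/3)
(26 + 63*20) + H(74) = (26 + 63*20) + (14/3)*74² = (26 + 1260) + (14/3)*5476 = 1286 + 76664/3 = 80522/3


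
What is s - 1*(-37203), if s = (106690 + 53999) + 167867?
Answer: 365759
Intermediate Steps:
s = 328556 (s = 160689 + 167867 = 328556)
s - 1*(-37203) = 328556 - 1*(-37203) = 328556 + 37203 = 365759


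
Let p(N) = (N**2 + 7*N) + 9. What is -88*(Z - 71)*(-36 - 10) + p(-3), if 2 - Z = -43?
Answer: -105251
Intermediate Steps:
Z = 45 (Z = 2 - 1*(-43) = 2 + 43 = 45)
p(N) = 9 + N**2 + 7*N
-88*(Z - 71)*(-36 - 10) + p(-3) = -88*(45 - 71)*(-36 - 10) + (9 + (-3)**2 + 7*(-3)) = -(-2288)*(-46) + (9 + 9 - 21) = -88*1196 - 3 = -105248 - 3 = -105251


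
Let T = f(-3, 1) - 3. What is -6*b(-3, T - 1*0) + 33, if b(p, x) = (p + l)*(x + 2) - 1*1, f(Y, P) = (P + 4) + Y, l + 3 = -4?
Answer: 99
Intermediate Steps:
l = -7 (l = -3 - 4 = -7)
f(Y, P) = 4 + P + Y (f(Y, P) = (4 + P) + Y = 4 + P + Y)
T = -1 (T = (4 + 1 - 3) - 3 = 2 - 3 = -1)
b(p, x) = -1 + (-7 + p)*(2 + x) (b(p, x) = (p - 7)*(x + 2) - 1*1 = (-7 + p)*(2 + x) - 1 = -1 + (-7 + p)*(2 + x))
-6*b(-3, T - 1*0) + 33 = -6*(-15 - 7*(-1 - 1*0) + 2*(-3) - 3*(-1 - 1*0)) + 33 = -6*(-15 - 7*(-1 + 0) - 6 - 3*(-1 + 0)) + 33 = -6*(-15 - 7*(-1) - 6 - 3*(-1)) + 33 = -6*(-15 + 7 - 6 + 3) + 33 = -6*(-11) + 33 = 66 + 33 = 99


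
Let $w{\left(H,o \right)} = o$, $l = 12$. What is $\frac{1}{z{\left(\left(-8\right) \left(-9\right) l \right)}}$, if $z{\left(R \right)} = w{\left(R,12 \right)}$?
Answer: $\frac{1}{12} \approx 0.083333$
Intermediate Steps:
$z{\left(R \right)} = 12$
$\frac{1}{z{\left(\left(-8\right) \left(-9\right) l \right)}} = \frac{1}{12}$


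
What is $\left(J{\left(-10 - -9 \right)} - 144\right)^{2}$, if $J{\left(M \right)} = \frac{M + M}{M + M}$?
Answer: $20449$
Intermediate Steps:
$J{\left(M \right)} = 1$ ($J{\left(M \right)} = \frac{2 M}{2 M} = 2 M \frac{1}{2 M} = 1$)
$\left(J{\left(-10 - -9 \right)} - 144\right)^{2} = \left(1 - 144\right)^{2} = \left(-143\right)^{2} = 20449$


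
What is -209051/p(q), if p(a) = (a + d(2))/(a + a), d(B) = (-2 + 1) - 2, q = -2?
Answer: -836204/5 ≈ -1.6724e+5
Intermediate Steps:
d(B) = -3 (d(B) = -1 - 2 = -3)
p(a) = (-3 + a)/(2*a) (p(a) = (a - 3)/(a + a) = (-3 + a)/((2*a)) = (-3 + a)*(1/(2*a)) = (-3 + a)/(2*a))
-209051/p(q) = -209051/((½)*(-3 - 2)/(-2)) = -209051/((½)*(-½)*(-5)) = -209051/(5/4) = (⅘)*(-209051) = -836204/5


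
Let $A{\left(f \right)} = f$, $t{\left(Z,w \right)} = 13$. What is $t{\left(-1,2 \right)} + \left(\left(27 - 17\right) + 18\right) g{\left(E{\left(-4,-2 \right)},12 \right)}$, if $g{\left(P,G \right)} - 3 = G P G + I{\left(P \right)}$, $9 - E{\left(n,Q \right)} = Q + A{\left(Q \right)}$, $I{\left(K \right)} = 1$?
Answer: $52541$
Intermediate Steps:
$E{\left(n,Q \right)} = 9 - 2 Q$ ($E{\left(n,Q \right)} = 9 - \left(Q + Q\right) = 9 - 2 Q$)
$g{\left(P,G \right)} = 4 + P G^{2}$ ($g{\left(P,G \right)} = 3 + \left(G P G + 1\right) = 3 + \left(P G^{2} + 1\right) = 3 + \left(1 + P G^{2}\right) = 4 + P G^{2}$)
$t{\left(-1,2 \right)} + \left(\left(27 - 17\right) + 18\right) g{\left(E{\left(-4,-2 \right)},12 \right)} = 13 + \left(\left(27 - 17\right) + 18\right) \left(4 + \left(9 - -4\right) 12^{2}\right) = 13 + \left(10 + 18\right) \left(4 + \left(9 + 4\right) 144\right) = 13 + 28 \left(4 + 13 \cdot 144\right) = 13 + 28 \left(4 + 1872\right) = 13 + 28 \cdot 1876 = 13 + 52528 = 52541$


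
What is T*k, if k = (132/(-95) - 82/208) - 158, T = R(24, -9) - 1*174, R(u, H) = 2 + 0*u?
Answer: 67882509/2470 ≈ 27483.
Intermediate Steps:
R(u, H) = 2 (R(u, H) = 2 + 0 = 2)
T = -172 (T = 2 - 1*174 = 2 - 174 = -172)
k = -1578663/9880 (k = (132*(-1/95) - 82*1/208) - 158 = (-132/95 - 41/104) - 158 = -17623/9880 - 158 = -1578663/9880 ≈ -159.78)
T*k = -172*(-1578663/9880) = 67882509/2470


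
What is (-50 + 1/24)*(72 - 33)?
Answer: -15587/8 ≈ -1948.4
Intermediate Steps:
(-50 + 1/24)*(72 - 33) = (-50 + 1/24)*39 = -1199/24*39 = -15587/8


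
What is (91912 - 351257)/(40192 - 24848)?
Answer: -259345/15344 ≈ -16.902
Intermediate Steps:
(91912 - 351257)/(40192 - 24848) = -259345/15344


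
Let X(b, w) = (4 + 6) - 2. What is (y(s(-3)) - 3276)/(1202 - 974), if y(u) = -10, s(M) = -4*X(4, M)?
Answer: -1643/114 ≈ -14.412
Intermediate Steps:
X(b, w) = 8 (X(b, w) = 10 - 2 = 8)
s(M) = -32 (s(M) = -4*8 = -32)
(y(s(-3)) - 3276)/(1202 - 974) = (-10 - 3276)/(1202 - 974) = -3286/228 = -3286*1/228 = -1643/114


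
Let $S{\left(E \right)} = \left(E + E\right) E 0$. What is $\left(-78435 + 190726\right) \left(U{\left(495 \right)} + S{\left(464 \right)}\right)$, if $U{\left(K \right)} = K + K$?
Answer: $111168090$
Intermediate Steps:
$U{\left(K \right)} = 2 K$
$S{\left(E \right)} = 0$ ($S{\left(E \right)} = 2 E 0 = 0$)
$\left(-78435 + 190726\right) \left(U{\left(495 \right)} + S{\left(464 \right)}\right) = \left(-78435 + 190726\right) \left(2 \cdot 495 + 0\right) = 112291 \left(990 + 0\right) = 112291 \cdot 990 = 111168090$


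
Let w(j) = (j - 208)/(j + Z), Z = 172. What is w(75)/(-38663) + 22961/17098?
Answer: 11540754545/8593779662 ≈ 1.3429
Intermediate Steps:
w(j) = (-208 + j)/(172 + j) (w(j) = (j - 208)/(j + 172) = (-208 + j)/(172 + j))
w(75)/(-38663) + 22961/17098 = ((-208 + 75)/(172 + 75))/(-38663) + 22961/17098 = (-133/247)*(-1/38663) + 22961*(1/17098) = ((1/247)*(-133))*(-1/38663) + 22961/17098 = -7/13*(-1/38663) + 22961/17098 = 7/502619 + 22961/17098 = 11540754545/8593779662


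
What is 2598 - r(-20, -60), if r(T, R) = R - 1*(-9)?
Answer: 2649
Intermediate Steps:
r(T, R) = 9 + R (r(T, R) = R + 9 = 9 + R)
2598 - r(-20, -60) = 2598 - (9 - 60) = 2598 - 1*(-51) = 2598 + 51 = 2649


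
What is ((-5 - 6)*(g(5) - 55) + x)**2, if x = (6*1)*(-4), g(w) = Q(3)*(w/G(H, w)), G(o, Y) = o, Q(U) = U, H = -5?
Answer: 376996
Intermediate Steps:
g(w) = -3*w/5 (g(w) = 3*(w/(-5)) = 3*(w*(-1/5)) = 3*(-w/5) = -3*w/5)
x = -24 (x = 6*(-4) = -24)
((-5 - 6)*(g(5) - 55) + x)**2 = ((-5 - 6)*(-3/5*5 - 55) - 24)**2 = (-11*(-3 - 55) - 24)**2 = (-11*(-58) - 24)**2 = (638 - 24)**2 = 614**2 = 376996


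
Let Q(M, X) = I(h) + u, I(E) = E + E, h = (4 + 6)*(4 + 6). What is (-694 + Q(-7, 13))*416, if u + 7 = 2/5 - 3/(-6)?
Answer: -1040208/5 ≈ -2.0804e+5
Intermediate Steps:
h = 100 (h = 10*10 = 100)
I(E) = 2*E
u = -61/10 (u = -7 + (2/5 - 3/(-6)) = -7 + (2*(⅕) - 3*(-⅙)) = -7 + (⅖ + ½) = -7 + 9/10 = -61/10 ≈ -6.1000)
Q(M, X) = 1939/10 (Q(M, X) = 2*100 - 61/10 = 200 - 61/10 = 1939/10)
(-694 + Q(-7, 13))*416 = (-694 + 1939/10)*416 = -5001/10*416 = -1040208/5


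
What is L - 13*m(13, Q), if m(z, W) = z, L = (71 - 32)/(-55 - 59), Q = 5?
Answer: -6435/38 ≈ -169.34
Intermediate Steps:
L = -13/38 (L = 39/(-114) = 39*(-1/114) = -13/38 ≈ -0.34211)
L - 13*m(13, Q) = -13/38 - 13*13 = -13/38 - 169 = -6435/38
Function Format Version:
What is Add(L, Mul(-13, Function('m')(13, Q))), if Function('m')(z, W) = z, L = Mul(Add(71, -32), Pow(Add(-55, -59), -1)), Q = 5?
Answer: Rational(-6435, 38) ≈ -169.34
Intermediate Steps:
L = Rational(-13, 38) (L = Mul(39, Pow(-114, -1)) = Mul(39, Rational(-1, 114)) = Rational(-13, 38) ≈ -0.34211)
Add(L, Mul(-13, Function('m')(13, Q))) = Add(Rational(-13, 38), Mul(-13, 13)) = Add(Rational(-13, 38), -169) = Rational(-6435, 38)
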